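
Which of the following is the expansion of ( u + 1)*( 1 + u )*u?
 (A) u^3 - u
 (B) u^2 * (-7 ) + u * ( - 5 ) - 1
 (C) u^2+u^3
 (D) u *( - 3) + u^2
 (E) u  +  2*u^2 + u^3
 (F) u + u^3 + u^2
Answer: E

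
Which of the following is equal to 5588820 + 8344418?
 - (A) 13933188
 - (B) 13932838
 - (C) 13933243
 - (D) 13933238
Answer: D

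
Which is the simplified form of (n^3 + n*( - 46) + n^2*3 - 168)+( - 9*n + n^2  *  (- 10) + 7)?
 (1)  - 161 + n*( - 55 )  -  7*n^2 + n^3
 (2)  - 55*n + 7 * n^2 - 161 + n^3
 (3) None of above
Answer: 1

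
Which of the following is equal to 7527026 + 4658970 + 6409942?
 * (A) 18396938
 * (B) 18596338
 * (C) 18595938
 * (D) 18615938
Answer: C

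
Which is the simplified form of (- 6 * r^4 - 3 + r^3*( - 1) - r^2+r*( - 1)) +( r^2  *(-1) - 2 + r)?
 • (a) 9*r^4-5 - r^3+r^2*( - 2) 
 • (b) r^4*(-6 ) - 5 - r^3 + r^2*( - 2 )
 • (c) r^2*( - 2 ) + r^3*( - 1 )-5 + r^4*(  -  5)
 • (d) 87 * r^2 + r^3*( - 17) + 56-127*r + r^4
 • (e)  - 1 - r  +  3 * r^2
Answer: b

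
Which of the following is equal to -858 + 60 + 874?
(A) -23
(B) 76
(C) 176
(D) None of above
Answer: B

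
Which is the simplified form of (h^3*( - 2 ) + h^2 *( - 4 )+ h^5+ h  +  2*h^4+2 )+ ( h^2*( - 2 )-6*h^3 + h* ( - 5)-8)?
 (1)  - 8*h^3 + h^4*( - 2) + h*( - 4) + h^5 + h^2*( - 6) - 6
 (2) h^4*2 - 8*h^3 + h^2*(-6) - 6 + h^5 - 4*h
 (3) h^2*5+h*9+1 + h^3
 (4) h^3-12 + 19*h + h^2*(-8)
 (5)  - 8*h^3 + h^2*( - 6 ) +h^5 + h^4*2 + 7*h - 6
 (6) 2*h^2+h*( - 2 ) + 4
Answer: 2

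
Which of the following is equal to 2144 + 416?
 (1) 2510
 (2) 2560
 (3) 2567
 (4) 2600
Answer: 2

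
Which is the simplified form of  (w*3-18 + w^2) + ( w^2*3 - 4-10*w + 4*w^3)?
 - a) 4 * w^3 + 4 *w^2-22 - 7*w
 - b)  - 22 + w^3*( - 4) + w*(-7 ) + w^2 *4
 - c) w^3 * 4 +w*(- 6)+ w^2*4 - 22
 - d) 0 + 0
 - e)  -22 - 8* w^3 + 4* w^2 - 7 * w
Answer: a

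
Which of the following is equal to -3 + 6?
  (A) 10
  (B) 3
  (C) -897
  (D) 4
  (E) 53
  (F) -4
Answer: B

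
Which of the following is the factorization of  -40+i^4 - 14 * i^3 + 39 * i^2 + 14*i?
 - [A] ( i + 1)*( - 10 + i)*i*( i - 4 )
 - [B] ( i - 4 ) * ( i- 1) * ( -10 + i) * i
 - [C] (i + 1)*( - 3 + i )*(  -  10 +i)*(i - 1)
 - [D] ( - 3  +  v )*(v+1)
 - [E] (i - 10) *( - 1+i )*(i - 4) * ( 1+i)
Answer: E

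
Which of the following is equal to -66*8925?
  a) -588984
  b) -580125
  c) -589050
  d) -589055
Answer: c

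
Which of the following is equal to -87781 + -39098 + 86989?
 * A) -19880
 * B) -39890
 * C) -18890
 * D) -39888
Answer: B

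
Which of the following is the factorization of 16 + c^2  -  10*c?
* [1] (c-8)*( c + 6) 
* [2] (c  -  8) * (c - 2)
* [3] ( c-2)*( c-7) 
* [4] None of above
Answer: 2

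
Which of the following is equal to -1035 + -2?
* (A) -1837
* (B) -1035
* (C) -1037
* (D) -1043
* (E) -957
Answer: C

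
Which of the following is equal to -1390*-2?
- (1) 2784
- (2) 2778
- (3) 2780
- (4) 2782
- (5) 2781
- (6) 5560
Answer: 3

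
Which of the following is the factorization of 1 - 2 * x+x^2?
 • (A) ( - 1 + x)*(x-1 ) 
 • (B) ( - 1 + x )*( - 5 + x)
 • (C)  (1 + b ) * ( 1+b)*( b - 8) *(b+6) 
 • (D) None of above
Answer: A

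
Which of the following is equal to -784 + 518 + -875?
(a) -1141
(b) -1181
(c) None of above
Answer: a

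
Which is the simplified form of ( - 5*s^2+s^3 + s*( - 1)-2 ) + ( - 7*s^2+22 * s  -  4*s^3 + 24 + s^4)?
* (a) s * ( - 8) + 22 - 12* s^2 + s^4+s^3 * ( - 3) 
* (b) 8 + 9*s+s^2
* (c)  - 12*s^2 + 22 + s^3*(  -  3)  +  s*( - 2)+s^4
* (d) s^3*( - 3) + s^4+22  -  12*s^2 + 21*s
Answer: d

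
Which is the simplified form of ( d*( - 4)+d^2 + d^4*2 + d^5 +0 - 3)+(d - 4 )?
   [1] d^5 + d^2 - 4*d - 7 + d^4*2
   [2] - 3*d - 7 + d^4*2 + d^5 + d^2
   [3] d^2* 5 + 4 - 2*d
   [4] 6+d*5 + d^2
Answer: 2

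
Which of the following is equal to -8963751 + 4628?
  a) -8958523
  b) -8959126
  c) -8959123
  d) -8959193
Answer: c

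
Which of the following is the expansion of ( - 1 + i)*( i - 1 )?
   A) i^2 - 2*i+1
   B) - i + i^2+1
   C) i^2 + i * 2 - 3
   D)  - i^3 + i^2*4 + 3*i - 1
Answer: A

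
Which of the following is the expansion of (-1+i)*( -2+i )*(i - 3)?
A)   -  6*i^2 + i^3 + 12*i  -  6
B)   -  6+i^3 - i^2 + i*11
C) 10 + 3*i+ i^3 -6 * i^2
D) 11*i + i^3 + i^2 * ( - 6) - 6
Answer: D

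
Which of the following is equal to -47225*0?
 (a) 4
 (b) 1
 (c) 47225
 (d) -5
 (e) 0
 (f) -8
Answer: e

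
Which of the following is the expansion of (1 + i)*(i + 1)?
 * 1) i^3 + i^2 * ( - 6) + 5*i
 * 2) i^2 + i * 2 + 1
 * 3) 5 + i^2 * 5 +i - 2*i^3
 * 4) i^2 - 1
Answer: 2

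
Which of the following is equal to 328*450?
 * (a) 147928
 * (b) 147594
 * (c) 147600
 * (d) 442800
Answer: c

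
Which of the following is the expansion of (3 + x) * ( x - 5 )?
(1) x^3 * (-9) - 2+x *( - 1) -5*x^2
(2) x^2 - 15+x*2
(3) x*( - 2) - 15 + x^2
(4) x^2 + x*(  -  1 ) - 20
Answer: 3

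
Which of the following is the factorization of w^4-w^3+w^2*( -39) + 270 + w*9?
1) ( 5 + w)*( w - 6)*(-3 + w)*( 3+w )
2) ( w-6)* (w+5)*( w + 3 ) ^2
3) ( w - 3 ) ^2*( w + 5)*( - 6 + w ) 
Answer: 1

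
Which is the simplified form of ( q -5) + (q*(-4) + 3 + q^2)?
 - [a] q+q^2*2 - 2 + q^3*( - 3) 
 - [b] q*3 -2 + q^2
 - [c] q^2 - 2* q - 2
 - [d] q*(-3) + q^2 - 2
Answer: d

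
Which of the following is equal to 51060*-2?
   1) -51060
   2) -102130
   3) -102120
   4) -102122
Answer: 3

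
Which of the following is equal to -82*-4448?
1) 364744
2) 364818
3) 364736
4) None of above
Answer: 3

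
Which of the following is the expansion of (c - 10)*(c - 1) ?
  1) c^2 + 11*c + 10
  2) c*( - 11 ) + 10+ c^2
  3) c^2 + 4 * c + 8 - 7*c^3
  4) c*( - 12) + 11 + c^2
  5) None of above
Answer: 2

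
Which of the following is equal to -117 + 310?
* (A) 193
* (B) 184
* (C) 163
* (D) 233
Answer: A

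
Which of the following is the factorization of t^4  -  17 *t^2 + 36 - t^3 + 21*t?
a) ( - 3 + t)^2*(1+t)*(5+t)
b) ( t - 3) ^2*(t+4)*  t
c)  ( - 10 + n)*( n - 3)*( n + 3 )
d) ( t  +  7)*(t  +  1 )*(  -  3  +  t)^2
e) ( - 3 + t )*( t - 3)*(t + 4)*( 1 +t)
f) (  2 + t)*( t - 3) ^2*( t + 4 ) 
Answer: e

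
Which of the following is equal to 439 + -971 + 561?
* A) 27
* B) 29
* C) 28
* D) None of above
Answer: B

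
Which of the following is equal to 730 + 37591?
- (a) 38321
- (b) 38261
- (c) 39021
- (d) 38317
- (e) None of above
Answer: a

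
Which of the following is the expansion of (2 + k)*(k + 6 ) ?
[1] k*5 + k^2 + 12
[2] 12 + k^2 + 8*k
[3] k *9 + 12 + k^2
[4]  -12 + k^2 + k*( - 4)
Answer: 2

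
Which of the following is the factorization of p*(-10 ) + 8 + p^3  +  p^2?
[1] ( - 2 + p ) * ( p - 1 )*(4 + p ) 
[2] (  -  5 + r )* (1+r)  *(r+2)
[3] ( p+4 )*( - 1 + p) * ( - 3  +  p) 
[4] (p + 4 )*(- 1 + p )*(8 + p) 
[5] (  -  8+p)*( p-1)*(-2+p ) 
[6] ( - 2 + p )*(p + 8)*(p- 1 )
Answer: 1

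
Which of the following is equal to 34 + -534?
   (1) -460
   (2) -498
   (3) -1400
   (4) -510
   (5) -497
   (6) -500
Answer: 6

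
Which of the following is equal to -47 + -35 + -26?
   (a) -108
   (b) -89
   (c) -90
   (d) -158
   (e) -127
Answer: a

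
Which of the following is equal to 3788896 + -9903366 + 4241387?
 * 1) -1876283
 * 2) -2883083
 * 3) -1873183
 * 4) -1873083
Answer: 4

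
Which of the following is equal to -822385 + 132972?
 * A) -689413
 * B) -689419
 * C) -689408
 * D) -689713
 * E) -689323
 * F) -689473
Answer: A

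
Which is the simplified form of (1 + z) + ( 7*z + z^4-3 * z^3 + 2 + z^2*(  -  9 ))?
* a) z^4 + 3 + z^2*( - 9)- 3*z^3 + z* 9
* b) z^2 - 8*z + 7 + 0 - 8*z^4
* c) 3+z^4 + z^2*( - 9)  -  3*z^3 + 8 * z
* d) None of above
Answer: c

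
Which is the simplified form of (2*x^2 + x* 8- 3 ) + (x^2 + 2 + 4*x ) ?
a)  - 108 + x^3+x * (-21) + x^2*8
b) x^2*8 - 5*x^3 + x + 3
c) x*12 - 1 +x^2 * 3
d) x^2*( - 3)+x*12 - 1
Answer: c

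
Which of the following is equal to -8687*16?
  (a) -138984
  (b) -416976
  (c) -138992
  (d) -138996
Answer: c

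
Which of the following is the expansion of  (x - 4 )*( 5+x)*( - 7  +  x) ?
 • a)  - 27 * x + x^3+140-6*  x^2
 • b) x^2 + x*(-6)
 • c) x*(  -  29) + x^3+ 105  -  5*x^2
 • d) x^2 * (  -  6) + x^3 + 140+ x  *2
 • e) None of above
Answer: a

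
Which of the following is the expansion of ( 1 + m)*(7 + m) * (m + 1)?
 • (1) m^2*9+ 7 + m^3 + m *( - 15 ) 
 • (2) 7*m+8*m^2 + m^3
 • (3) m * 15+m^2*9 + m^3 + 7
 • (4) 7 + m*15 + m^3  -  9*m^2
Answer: 3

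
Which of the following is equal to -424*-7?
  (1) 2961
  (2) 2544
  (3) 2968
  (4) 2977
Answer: 3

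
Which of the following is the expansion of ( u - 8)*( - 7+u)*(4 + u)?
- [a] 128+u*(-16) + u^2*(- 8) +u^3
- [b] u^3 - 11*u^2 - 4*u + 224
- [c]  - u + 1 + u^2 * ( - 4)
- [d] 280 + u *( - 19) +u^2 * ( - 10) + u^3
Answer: b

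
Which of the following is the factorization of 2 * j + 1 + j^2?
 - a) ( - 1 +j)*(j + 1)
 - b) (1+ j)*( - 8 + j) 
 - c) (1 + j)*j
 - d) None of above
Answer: d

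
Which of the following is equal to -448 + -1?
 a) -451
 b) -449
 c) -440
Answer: b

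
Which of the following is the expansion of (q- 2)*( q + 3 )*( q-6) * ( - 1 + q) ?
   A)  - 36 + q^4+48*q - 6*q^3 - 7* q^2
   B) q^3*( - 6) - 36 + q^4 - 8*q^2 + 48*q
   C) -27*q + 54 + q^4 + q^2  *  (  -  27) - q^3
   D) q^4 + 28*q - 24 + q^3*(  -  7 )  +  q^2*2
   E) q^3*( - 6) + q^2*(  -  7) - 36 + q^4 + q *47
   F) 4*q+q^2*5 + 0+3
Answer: A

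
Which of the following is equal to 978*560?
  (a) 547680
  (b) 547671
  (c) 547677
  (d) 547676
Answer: a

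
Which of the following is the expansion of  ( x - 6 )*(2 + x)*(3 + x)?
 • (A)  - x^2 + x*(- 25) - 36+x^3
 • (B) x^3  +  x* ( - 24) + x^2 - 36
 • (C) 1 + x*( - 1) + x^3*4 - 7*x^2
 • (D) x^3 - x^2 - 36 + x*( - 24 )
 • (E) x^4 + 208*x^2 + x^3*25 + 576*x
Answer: D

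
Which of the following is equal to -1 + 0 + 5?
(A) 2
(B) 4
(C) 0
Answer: B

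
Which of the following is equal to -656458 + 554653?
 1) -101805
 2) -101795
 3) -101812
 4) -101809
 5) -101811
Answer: 1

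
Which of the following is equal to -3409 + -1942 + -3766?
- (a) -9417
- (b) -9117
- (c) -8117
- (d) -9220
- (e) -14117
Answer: b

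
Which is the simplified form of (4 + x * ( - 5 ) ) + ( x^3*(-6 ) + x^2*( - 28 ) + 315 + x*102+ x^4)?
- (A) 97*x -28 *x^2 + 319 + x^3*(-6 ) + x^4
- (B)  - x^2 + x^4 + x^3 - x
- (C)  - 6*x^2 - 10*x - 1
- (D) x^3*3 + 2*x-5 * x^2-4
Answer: A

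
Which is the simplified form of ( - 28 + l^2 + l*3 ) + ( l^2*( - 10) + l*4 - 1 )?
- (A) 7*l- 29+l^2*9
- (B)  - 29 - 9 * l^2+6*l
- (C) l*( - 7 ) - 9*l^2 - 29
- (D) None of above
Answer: D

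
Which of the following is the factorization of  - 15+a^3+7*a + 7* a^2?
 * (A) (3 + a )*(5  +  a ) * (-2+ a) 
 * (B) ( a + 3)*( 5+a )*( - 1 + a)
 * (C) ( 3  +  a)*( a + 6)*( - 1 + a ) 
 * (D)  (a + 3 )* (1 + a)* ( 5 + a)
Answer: B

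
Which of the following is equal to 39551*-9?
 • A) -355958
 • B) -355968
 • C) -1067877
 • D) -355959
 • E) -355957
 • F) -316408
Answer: D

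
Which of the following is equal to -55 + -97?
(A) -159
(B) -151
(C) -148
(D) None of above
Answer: D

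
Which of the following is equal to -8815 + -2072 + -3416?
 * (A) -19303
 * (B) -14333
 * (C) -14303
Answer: C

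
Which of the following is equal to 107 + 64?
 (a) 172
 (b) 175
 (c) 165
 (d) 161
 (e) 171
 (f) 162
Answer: e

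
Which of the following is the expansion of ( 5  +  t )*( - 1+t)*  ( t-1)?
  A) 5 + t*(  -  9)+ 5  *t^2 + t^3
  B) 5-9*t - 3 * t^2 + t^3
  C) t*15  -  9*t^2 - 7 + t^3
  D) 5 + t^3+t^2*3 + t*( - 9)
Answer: D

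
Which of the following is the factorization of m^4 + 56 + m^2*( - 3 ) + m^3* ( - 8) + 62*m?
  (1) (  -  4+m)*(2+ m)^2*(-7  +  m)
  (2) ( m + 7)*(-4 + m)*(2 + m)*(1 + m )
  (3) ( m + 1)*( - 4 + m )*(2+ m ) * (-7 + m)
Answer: 3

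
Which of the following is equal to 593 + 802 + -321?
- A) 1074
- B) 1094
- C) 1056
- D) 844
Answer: A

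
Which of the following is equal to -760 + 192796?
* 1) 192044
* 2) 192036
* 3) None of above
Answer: 2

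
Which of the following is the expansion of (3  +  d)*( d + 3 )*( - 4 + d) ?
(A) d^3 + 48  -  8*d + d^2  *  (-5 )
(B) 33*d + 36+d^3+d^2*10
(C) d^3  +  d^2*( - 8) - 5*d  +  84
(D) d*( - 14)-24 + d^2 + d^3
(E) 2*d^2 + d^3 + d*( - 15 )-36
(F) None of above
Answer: E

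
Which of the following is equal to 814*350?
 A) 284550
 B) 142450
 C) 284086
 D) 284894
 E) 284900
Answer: E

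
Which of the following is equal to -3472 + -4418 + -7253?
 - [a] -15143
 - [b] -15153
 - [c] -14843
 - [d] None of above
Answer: a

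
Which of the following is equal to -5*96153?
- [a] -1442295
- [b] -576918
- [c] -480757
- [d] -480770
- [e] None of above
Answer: e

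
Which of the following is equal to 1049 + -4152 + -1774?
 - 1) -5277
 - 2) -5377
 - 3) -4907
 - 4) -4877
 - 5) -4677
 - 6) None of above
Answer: 4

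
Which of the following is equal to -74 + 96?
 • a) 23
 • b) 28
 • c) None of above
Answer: c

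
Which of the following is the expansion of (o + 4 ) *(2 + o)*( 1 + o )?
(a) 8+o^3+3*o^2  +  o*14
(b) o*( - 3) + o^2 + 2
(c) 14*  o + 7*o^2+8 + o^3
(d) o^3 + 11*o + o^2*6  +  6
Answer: c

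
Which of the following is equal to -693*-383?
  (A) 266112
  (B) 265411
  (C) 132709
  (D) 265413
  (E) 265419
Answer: E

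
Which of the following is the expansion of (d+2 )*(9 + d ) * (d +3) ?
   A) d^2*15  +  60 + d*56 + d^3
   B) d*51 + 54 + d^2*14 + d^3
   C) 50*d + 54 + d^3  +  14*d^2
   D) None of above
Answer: B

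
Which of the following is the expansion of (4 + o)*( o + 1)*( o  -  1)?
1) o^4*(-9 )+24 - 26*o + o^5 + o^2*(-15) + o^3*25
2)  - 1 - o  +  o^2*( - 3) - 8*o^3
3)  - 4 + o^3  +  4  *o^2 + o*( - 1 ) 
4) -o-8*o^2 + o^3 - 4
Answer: 3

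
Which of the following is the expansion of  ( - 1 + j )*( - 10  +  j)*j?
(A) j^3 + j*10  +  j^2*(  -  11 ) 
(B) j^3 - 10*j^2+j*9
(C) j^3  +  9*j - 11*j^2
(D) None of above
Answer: A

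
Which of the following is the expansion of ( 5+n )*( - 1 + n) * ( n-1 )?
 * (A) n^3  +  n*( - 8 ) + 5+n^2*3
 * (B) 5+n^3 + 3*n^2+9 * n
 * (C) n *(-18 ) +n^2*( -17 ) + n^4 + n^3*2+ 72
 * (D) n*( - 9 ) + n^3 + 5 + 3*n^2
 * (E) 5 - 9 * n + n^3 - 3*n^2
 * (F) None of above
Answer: D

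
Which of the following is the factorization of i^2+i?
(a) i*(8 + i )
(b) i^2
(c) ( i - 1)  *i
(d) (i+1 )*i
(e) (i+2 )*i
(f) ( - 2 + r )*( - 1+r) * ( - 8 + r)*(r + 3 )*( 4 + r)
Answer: d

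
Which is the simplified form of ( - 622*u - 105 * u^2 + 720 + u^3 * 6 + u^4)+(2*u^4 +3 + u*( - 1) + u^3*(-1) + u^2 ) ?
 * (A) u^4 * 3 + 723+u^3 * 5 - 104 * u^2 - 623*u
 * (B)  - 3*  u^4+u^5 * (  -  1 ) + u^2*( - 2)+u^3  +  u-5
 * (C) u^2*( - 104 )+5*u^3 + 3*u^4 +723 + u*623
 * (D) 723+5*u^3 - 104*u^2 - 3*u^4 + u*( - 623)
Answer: A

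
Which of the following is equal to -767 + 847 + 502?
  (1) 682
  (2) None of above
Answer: 2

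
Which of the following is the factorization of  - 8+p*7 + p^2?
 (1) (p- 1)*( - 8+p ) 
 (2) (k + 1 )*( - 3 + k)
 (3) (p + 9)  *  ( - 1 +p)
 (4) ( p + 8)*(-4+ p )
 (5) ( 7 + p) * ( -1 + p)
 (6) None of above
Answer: 6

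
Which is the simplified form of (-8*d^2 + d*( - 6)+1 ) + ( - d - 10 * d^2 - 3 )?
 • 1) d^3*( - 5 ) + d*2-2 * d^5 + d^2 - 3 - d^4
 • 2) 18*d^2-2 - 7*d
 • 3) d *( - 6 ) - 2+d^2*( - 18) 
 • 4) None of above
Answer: 4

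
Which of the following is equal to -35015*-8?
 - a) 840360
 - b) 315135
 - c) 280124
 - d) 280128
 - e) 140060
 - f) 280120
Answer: f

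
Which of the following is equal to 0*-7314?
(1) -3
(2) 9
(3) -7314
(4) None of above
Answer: 4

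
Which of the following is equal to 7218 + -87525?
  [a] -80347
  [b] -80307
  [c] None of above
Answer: b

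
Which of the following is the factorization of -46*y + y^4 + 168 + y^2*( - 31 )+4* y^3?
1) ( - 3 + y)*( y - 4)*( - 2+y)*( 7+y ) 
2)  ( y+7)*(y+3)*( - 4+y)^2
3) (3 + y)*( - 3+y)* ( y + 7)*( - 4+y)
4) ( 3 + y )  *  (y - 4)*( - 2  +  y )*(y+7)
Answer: 4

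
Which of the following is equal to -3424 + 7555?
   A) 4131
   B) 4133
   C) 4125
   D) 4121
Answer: A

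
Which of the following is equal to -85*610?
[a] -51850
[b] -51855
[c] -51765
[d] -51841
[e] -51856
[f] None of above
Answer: a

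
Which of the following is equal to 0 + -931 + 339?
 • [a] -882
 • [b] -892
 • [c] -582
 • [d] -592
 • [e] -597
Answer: d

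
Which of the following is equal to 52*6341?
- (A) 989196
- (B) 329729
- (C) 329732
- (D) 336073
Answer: C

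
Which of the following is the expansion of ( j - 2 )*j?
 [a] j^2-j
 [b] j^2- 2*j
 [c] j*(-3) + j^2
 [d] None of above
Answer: b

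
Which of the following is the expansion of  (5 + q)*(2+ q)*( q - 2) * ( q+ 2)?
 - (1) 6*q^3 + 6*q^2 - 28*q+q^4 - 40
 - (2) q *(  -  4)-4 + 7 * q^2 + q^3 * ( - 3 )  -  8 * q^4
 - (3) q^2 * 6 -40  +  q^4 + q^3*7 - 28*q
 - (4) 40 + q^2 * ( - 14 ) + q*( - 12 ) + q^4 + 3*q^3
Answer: 3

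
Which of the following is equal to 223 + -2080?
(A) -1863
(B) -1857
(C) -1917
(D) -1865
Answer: B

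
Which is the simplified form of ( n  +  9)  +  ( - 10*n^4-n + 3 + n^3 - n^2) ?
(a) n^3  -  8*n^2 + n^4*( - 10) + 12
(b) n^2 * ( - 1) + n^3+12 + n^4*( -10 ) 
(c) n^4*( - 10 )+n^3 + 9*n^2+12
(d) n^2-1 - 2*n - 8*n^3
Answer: b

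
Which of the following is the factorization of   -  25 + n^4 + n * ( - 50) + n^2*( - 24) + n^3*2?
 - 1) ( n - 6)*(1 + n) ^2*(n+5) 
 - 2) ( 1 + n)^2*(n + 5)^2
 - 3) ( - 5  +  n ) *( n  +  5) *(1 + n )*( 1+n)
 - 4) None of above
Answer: 3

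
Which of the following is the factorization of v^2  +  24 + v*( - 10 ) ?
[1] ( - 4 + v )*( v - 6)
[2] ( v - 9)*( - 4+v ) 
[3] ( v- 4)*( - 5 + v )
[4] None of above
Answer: 1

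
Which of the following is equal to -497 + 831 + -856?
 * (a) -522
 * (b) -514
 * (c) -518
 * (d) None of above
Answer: a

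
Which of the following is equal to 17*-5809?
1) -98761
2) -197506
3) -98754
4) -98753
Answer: 4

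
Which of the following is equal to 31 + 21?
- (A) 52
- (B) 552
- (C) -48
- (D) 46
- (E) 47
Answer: A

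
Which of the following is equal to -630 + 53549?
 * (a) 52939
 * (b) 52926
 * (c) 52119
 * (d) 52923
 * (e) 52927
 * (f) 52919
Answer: f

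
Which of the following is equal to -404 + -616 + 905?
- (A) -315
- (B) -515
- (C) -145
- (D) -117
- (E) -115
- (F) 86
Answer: E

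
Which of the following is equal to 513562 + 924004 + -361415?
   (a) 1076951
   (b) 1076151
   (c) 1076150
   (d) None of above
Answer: b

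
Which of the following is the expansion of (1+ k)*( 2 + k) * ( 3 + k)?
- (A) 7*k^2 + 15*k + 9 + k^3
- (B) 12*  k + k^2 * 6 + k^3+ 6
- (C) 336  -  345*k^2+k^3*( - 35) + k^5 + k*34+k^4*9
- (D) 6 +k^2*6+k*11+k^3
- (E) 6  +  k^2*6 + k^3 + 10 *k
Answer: D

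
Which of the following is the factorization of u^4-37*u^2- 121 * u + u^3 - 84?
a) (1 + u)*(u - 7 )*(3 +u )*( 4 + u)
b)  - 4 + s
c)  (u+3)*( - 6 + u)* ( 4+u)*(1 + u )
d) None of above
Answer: a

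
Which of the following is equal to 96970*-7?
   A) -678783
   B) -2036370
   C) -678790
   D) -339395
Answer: C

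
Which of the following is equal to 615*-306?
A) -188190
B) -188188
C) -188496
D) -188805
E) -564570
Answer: A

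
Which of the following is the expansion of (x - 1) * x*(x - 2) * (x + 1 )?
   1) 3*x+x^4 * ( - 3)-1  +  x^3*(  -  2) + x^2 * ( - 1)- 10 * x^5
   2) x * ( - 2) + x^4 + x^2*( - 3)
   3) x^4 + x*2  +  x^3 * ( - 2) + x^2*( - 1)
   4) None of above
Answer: 3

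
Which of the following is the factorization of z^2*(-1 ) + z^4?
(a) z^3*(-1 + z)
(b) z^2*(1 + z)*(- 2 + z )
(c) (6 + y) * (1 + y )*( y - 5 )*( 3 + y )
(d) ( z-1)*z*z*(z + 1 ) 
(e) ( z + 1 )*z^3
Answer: d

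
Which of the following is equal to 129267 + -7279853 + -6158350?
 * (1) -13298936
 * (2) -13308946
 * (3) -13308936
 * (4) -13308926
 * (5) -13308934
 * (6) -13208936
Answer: 3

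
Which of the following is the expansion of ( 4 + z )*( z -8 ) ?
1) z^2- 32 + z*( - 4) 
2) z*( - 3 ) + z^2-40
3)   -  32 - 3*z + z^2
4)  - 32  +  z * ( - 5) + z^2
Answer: 1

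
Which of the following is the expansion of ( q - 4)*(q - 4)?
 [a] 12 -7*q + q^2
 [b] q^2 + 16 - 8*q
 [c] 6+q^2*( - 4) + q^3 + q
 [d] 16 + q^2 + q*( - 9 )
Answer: b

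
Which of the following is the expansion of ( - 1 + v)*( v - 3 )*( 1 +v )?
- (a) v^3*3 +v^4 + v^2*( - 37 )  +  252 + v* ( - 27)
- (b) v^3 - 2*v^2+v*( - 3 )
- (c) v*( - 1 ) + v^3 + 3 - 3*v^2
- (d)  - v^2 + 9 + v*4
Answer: c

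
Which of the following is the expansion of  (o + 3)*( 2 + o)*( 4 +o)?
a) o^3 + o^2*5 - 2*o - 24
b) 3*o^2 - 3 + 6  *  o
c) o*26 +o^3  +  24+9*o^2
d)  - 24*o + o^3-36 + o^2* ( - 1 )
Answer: c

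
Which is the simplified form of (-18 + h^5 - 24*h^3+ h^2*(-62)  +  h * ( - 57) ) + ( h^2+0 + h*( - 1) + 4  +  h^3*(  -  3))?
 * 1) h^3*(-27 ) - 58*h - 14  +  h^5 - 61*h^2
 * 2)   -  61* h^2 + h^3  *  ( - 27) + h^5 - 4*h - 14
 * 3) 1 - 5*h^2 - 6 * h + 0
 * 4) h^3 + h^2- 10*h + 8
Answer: 1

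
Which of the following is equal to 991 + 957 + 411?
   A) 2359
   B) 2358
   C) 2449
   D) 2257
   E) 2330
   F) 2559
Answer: A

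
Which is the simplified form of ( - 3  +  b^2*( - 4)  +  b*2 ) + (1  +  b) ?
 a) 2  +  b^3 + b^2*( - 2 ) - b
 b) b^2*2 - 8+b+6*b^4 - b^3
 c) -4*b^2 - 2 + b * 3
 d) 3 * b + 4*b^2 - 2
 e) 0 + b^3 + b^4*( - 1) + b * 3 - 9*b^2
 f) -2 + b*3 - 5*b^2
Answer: c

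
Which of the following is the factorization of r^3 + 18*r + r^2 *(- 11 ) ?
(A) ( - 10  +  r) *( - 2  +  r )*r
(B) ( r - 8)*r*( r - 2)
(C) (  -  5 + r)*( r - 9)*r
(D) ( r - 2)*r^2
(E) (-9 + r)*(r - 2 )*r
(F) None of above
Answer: E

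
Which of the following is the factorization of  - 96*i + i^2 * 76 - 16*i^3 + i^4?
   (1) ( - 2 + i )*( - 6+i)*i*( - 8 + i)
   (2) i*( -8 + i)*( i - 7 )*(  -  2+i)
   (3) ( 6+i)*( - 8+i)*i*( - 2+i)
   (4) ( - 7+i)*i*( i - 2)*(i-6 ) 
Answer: 1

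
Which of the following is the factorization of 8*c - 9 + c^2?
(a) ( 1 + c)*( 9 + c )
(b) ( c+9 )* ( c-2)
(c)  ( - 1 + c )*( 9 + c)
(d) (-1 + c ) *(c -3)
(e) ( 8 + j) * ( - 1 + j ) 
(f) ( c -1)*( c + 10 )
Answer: c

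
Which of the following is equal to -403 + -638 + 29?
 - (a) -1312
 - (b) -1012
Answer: b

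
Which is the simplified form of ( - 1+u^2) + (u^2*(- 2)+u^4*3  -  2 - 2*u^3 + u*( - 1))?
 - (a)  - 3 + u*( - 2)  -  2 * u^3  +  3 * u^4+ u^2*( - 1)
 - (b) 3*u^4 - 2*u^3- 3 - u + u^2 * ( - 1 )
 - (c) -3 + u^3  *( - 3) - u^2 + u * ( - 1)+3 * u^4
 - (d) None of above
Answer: b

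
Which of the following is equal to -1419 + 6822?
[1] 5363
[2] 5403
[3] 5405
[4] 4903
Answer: 2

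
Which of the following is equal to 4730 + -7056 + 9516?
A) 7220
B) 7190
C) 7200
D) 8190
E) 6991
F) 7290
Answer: B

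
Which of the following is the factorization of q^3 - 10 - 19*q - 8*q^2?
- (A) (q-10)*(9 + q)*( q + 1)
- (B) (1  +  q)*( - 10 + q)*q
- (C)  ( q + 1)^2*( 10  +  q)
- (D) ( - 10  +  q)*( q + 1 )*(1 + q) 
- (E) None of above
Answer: D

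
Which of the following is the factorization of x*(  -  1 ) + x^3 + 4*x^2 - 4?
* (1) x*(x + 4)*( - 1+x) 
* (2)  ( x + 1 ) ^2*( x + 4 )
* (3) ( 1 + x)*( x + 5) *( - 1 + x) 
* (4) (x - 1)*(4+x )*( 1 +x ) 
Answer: 4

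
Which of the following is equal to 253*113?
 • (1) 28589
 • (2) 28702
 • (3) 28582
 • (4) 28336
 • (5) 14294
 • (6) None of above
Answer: 1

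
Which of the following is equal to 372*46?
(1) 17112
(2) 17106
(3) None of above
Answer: 1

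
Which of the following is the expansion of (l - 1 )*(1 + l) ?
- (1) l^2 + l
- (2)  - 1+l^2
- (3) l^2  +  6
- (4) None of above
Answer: 2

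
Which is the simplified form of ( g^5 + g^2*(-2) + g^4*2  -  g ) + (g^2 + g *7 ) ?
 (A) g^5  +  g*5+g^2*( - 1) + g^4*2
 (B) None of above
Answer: B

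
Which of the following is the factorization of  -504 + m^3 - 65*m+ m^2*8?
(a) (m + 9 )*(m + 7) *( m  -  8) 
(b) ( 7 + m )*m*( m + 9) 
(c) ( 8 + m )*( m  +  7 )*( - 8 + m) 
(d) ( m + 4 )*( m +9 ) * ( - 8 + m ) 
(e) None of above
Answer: a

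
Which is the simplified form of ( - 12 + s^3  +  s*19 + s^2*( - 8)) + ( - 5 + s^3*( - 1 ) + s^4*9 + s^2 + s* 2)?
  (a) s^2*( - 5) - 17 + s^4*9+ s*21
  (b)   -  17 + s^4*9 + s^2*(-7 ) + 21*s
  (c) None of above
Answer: b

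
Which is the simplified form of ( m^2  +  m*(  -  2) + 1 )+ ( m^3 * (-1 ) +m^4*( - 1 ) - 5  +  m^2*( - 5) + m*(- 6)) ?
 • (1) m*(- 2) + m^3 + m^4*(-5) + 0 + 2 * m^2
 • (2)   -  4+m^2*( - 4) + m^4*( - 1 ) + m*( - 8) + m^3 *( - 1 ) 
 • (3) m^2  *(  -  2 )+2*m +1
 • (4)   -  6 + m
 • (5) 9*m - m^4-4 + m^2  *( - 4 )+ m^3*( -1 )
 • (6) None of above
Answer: 2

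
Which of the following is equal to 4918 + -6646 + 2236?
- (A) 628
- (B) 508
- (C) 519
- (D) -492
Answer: B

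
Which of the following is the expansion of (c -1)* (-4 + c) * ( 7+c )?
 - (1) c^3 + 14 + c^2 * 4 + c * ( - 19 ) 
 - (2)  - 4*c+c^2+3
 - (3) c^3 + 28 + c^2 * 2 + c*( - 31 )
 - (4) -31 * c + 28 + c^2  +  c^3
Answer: 3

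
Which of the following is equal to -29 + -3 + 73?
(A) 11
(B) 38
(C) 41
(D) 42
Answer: C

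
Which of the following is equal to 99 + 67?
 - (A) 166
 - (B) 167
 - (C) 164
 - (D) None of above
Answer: A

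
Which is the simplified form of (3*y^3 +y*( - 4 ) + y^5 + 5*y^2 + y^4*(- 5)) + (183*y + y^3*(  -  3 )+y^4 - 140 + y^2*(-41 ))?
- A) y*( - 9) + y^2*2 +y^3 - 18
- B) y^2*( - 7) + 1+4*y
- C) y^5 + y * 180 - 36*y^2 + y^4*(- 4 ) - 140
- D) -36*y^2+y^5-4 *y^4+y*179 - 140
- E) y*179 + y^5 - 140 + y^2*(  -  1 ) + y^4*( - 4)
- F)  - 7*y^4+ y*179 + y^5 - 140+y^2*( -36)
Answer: D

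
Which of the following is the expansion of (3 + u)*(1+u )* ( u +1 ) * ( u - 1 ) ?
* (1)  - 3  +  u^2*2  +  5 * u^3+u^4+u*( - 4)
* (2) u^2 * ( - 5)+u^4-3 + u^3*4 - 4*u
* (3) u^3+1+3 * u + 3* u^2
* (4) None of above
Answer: 4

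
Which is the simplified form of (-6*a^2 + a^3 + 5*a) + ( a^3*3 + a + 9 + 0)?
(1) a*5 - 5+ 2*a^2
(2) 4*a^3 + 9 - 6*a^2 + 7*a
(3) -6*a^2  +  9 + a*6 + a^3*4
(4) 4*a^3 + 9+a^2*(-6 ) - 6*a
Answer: 3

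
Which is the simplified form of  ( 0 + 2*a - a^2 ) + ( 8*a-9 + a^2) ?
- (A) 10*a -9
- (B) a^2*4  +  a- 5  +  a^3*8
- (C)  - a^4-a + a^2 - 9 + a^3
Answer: A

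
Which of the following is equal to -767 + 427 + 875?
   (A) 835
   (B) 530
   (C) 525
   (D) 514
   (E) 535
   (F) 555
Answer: E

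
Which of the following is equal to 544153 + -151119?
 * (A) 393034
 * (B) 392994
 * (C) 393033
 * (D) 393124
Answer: A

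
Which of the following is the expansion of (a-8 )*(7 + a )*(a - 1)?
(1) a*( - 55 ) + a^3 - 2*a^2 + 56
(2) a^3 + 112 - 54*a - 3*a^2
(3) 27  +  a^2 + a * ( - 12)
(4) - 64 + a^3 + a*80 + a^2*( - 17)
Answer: 1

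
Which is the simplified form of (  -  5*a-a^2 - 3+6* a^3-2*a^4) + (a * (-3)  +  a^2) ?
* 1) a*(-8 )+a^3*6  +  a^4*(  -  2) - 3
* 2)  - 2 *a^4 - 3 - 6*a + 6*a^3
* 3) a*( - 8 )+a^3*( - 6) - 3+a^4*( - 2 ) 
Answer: 1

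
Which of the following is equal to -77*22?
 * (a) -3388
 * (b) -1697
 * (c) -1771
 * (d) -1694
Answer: d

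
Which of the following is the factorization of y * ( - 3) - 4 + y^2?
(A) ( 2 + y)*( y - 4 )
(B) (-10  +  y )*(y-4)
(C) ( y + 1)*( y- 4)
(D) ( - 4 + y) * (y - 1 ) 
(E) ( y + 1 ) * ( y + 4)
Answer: C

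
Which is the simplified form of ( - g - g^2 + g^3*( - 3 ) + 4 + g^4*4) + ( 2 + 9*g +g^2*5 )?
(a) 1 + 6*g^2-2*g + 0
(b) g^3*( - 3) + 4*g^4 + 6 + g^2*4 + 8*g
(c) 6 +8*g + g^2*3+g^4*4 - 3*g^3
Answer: b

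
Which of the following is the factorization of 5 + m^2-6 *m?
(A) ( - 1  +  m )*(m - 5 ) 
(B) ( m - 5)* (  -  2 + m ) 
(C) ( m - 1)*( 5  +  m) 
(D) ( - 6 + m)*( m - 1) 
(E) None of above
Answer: A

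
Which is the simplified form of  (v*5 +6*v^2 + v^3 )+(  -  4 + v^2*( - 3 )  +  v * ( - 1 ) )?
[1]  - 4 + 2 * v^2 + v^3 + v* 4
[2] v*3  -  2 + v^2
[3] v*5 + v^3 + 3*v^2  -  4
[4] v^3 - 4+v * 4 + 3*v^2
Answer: 4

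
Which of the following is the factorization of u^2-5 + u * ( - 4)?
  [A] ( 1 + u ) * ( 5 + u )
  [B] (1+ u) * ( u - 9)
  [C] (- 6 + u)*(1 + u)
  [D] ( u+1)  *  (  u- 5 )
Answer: D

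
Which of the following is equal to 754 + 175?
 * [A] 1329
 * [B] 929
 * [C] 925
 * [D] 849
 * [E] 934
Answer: B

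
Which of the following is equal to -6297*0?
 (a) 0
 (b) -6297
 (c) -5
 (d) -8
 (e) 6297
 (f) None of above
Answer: a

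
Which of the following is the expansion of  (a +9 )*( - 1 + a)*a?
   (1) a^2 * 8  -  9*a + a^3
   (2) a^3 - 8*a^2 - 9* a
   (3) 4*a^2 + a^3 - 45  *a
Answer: 1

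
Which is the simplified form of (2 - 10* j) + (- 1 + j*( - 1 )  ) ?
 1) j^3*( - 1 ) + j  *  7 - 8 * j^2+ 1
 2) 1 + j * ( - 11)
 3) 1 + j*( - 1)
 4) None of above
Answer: 2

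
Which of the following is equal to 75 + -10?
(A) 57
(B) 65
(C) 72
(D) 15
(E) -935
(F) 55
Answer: B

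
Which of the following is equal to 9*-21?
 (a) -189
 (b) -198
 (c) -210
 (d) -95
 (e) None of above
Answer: a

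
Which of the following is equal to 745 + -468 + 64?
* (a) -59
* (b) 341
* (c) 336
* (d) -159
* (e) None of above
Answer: b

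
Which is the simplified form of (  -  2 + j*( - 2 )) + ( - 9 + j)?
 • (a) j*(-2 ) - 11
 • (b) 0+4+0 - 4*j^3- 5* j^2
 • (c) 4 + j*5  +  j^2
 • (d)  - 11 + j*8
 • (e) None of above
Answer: e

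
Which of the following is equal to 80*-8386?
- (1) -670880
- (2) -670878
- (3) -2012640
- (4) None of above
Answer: 1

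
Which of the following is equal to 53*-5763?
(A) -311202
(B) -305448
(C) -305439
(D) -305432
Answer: C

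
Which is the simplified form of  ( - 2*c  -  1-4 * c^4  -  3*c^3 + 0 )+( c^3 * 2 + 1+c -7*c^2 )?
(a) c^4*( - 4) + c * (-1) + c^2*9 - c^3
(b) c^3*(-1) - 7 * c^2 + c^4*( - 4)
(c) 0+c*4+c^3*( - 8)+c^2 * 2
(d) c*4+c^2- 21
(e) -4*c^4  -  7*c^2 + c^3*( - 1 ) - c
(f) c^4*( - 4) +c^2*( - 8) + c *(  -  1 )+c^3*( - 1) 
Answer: e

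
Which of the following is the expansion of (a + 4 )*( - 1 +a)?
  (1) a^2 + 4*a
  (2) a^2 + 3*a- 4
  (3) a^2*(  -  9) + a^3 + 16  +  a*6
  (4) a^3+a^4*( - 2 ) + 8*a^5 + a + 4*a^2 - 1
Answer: 2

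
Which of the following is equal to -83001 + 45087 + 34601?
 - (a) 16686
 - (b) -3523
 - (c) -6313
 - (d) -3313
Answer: d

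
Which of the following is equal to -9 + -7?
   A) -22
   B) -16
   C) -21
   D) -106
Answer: B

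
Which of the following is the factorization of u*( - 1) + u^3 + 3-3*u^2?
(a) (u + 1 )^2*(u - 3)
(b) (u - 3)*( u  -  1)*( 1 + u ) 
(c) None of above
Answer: b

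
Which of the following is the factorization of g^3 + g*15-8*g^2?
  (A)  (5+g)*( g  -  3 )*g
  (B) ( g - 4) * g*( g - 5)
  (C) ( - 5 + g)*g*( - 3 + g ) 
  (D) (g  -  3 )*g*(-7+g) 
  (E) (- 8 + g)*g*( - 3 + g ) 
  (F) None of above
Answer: C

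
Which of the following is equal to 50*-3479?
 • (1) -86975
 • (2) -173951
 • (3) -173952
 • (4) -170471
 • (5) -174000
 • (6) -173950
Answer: 6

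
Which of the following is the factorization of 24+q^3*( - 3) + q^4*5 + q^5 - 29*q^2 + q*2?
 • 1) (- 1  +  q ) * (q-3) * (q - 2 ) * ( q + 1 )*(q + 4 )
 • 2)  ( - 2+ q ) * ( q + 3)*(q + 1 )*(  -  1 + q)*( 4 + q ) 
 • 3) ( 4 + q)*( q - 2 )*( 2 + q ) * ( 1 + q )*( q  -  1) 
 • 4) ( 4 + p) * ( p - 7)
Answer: 2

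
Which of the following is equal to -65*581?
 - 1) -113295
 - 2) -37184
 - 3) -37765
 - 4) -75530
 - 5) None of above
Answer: 3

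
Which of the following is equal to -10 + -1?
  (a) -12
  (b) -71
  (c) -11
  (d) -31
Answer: c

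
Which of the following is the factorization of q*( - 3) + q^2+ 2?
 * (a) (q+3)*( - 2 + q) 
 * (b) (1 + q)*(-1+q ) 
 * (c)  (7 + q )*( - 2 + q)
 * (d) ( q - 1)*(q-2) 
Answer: d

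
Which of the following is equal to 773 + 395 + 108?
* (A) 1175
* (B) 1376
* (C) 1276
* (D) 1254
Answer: C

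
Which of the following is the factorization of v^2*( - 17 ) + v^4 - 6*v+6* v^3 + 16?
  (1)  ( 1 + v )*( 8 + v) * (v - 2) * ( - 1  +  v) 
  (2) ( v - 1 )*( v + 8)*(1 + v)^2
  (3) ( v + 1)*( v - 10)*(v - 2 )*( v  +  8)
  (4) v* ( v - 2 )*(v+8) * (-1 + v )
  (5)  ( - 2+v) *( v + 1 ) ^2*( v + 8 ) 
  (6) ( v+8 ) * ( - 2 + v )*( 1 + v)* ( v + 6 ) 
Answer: 1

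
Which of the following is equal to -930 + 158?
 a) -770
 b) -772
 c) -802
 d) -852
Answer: b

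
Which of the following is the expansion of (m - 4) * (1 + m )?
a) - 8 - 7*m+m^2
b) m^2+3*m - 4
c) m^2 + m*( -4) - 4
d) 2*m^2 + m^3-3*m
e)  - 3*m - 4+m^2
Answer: e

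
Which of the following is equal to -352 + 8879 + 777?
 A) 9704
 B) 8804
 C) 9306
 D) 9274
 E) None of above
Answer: E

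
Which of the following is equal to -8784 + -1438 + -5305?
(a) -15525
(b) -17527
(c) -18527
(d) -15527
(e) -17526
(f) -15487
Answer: d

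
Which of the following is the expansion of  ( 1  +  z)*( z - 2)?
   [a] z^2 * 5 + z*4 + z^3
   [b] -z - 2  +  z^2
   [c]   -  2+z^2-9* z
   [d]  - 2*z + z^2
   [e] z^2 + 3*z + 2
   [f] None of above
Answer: b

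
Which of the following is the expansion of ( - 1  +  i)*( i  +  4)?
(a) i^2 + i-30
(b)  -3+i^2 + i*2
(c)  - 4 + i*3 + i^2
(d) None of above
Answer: c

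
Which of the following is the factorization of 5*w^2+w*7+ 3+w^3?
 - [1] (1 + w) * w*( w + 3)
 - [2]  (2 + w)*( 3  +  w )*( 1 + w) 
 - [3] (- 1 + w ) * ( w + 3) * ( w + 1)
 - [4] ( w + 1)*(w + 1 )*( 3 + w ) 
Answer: 4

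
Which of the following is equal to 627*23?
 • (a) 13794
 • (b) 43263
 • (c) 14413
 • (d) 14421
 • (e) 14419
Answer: d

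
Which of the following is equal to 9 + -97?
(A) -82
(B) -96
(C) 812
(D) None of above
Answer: D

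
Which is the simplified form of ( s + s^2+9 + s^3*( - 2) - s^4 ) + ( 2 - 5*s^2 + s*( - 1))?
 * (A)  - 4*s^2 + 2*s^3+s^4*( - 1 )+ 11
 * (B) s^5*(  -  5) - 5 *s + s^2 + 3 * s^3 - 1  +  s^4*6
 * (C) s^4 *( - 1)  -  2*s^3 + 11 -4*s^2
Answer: C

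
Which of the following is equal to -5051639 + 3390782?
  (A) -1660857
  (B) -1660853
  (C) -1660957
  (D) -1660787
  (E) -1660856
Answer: A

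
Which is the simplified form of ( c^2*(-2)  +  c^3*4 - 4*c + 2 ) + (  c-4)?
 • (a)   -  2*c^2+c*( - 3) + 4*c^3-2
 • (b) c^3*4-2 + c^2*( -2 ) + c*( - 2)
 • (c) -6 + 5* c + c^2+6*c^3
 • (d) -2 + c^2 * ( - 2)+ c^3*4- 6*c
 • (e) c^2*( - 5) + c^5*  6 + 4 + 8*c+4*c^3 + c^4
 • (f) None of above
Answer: a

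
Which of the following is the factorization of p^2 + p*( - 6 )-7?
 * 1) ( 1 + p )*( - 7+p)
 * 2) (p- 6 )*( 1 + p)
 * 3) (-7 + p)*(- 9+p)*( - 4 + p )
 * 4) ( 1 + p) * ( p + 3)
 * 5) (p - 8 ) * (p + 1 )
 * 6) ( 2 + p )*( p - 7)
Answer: 1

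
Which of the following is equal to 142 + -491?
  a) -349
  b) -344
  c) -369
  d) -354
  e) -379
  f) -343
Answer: a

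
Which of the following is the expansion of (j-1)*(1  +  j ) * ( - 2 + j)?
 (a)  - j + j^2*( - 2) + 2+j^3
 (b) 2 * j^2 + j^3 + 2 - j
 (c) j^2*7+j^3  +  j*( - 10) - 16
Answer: a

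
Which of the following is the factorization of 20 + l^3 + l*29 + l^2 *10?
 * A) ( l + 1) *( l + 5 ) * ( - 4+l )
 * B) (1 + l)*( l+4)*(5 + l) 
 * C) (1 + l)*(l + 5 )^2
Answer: B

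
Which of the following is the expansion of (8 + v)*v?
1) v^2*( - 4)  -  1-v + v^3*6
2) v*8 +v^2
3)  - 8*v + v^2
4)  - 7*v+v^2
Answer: 2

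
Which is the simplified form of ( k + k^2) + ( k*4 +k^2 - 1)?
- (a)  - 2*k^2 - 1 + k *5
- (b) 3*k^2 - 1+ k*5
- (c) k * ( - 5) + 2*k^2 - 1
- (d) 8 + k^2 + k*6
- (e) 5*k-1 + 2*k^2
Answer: e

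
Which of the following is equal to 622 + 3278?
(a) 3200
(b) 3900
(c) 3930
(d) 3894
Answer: b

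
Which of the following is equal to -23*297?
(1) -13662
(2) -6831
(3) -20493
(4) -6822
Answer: 2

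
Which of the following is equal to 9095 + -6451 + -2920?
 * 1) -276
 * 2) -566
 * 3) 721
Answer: 1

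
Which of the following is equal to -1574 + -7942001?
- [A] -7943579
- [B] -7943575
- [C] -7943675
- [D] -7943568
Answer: B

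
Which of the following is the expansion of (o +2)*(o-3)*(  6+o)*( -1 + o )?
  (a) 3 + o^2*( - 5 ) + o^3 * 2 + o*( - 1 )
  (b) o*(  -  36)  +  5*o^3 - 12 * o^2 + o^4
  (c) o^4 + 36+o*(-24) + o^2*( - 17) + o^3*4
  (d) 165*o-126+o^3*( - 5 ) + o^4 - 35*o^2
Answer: c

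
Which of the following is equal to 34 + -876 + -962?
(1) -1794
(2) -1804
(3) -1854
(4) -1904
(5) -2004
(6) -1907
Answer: 2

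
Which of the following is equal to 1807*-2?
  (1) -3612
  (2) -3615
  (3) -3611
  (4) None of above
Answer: 4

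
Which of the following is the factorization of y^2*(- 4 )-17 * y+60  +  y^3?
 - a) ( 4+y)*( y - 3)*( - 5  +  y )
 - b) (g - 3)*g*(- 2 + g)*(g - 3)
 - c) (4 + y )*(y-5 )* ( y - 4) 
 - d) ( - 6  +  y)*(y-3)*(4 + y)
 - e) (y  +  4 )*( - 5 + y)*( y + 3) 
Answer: a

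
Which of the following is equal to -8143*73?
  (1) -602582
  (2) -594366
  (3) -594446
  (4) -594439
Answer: 4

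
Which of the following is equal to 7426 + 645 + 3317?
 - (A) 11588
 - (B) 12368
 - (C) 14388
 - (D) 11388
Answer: D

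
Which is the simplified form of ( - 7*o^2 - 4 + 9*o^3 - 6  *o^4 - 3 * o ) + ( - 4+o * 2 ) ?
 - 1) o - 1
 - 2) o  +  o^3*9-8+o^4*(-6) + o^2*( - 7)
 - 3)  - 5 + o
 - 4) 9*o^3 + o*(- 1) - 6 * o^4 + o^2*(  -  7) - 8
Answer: 4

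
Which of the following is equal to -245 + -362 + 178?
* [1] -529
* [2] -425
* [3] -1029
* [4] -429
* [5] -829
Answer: 4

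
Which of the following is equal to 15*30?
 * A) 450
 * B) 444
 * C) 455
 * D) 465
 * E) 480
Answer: A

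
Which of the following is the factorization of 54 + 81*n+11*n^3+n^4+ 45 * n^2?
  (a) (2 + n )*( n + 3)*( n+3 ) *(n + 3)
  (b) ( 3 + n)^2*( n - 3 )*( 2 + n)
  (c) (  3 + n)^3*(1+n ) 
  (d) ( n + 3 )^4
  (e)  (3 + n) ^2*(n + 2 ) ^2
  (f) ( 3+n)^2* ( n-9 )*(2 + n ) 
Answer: a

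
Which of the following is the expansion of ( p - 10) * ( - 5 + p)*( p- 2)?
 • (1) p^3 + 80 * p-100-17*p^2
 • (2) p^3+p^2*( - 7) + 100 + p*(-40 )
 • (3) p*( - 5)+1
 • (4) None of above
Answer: 1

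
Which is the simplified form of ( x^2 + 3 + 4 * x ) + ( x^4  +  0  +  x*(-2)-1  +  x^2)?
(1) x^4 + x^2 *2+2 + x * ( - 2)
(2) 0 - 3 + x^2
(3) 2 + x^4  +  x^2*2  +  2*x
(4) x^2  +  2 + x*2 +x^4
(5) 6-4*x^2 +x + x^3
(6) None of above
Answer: 3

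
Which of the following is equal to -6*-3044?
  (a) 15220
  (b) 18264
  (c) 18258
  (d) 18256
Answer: b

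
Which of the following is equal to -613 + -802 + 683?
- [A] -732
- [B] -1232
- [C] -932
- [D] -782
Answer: A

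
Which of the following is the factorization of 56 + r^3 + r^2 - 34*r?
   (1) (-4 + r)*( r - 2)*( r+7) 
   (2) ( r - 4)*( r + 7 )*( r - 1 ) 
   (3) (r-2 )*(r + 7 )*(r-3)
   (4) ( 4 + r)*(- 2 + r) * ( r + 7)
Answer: 1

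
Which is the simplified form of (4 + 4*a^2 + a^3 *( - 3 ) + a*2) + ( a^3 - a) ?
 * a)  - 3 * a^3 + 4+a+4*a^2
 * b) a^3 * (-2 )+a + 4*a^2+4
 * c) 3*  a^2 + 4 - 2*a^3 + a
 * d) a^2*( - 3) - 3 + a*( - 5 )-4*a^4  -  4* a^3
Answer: b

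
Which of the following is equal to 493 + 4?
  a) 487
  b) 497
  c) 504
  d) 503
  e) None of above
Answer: b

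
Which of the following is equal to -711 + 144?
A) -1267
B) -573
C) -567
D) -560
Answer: C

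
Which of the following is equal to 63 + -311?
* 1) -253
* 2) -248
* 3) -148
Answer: 2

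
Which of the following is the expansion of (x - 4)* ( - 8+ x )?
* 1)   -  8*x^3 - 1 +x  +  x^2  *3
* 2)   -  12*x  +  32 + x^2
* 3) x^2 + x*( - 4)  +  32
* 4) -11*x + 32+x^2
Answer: 2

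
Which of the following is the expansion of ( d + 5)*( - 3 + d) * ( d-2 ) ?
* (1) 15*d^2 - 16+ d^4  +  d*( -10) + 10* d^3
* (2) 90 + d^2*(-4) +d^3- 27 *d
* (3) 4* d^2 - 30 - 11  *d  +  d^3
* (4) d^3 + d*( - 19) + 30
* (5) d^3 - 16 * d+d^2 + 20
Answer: 4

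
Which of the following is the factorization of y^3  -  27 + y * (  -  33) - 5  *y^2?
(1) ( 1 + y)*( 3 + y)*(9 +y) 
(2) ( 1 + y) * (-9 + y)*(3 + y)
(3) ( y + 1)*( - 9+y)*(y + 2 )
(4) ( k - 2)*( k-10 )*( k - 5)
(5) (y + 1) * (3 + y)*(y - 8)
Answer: 2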